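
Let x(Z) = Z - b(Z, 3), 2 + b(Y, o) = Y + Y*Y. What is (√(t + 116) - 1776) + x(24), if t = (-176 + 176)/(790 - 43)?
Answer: -2350 + 2*√29 ≈ -2339.2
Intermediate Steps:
t = 0 (t = 0/747 = 0*(1/747) = 0)
b(Y, o) = -2 + Y + Y² (b(Y, o) = -2 + (Y + Y*Y) = -2 + (Y + Y²) = -2 + Y + Y²)
x(Z) = 2 - Z² (x(Z) = Z - (-2 + Z + Z²) = Z + (2 - Z - Z²) = 2 - Z²)
(√(t + 116) - 1776) + x(24) = (√(0 + 116) - 1776) + (2 - 1*24²) = (√116 - 1776) + (2 - 1*576) = (2*√29 - 1776) + (2 - 576) = (-1776 + 2*√29) - 574 = -2350 + 2*√29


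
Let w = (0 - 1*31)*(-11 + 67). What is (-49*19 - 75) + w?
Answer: -2742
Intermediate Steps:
w = -1736 (w = (0 - 31)*56 = -31*56 = -1736)
(-49*19 - 75) + w = (-49*19 - 75) - 1736 = (-931 - 75) - 1736 = -1006 - 1736 = -2742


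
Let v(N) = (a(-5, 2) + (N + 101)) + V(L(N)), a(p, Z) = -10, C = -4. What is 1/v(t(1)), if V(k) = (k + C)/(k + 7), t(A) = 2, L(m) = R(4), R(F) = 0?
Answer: 7/647 ≈ 0.010819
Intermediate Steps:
L(m) = 0
V(k) = (-4 + k)/(7 + k) (V(k) = (k - 4)/(k + 7) = (-4 + k)/(7 + k))
v(N) = 633/7 + N (v(N) = (-10 + (N + 101)) + (-4 + 0)/(7 + 0) = (-10 + (101 + N)) - 4/7 = (91 + N) + (⅐)*(-4) = (91 + N) - 4/7 = 633/7 + N)
1/v(t(1)) = 1/(633/7 + 2) = 1/(647/7) = 7/647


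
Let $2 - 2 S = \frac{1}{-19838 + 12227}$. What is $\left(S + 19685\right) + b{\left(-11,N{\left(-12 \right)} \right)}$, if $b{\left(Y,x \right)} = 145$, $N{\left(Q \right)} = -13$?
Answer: $\frac{301867483}{15222} \approx 19831.0$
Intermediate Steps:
$S = \frac{15223}{15222}$ ($S = 1 - \frac{1}{2 \left(-19838 + 12227\right)} = 1 - \frac{1}{2 \left(-7611\right)} = 1 - - \frac{1}{15222} = 1 + \frac{1}{15222} = \frac{15223}{15222} \approx 1.0001$)
$\left(S + 19685\right) + b{\left(-11,N{\left(-12 \right)} \right)} = \left(\frac{15223}{15222} + 19685\right) + 145 = \frac{299660293}{15222} + 145 = \frac{301867483}{15222}$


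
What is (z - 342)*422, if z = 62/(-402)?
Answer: -29022206/201 ≈ -1.4439e+5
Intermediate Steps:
z = -31/201 (z = 62*(-1/402) = -31/201 ≈ -0.15423)
(z - 342)*422 = (-31/201 - 342)*422 = -68773/201*422 = -29022206/201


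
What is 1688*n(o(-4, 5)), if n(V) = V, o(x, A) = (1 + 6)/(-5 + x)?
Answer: -11816/9 ≈ -1312.9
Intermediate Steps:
o(x, A) = 7/(-5 + x)
1688*n(o(-4, 5)) = 1688*(7/(-5 - 4)) = 1688*(7/(-9)) = 1688*(7*(-1/9)) = 1688*(-7/9) = -11816/9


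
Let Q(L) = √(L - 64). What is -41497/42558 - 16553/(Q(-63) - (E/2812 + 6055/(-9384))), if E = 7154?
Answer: 57979163016049901637119/241896594896572089102 + 720382847001602112*I*√127/5683927696239769 ≈ 239.69 + 1428.3*I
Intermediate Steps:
Q(L) = √(-64 + L)
-41497/42558 - 16553/(Q(-63) - (E/2812 + 6055/(-9384))) = -41497/42558 - 16553/(√(-64 - 63) - (7154/2812 + 6055/(-9384))) = -41497*1/42558 - 16553/(√(-127) - (7154*(1/2812) + 6055*(-1/9384))) = -41497/42558 - 16553/(I*√127 - (3577/1406 - 6055/9384)) = -41497/42558 - 16553/(I*√127 - 1*12526619/6596952) = -41497/42558 - 16553/(I*√127 - 12526619/6596952) = -41497/42558 - 16553/(-12526619/6596952 + I*√127)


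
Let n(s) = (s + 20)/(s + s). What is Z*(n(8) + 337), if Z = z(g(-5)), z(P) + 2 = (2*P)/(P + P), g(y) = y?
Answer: -1355/4 ≈ -338.75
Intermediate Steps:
n(s) = (20 + s)/(2*s) (n(s) = (20 + s)/((2*s)) = (20 + s)*(1/(2*s)) = (20 + s)/(2*s))
z(P) = -1 (z(P) = -2 + (2*P)/(P + P) = -2 + (2*P)/((2*P)) = -2 + (2*P)*(1/(2*P)) = -2 + 1 = -1)
Z = -1
Z*(n(8) + 337) = -((½)*(20 + 8)/8 + 337) = -((½)*(⅛)*28 + 337) = -(7/4 + 337) = -1*1355/4 = -1355/4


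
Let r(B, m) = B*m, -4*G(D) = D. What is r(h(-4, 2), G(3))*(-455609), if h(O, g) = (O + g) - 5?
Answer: -9567789/4 ≈ -2.3919e+6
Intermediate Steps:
h(O, g) = -5 + O + g
G(D) = -D/4
r(h(-4, 2), G(3))*(-455609) = ((-5 - 4 + 2)*(-1/4*3))*(-455609) = -7*(-3/4)*(-455609) = (21/4)*(-455609) = -9567789/4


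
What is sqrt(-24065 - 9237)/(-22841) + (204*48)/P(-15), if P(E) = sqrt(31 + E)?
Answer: 2448 - I*sqrt(33302)/22841 ≈ 2448.0 - 0.0079895*I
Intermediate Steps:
sqrt(-24065 - 9237)/(-22841) + (204*48)/P(-15) = sqrt(-24065 - 9237)/(-22841) + (204*48)/(sqrt(31 - 15)) = sqrt(-33302)*(-1/22841) + 9792/(sqrt(16)) = (I*sqrt(33302))*(-1/22841) + 9792/4 = -I*sqrt(33302)/22841 + 9792*(1/4) = -I*sqrt(33302)/22841 + 2448 = 2448 - I*sqrt(33302)/22841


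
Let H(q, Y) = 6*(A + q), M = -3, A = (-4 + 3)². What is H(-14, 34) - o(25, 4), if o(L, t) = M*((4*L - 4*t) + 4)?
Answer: 186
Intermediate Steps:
A = 1 (A = (-1)² = 1)
H(q, Y) = 6 + 6*q (H(q, Y) = 6*(1 + q) = 6 + 6*q)
o(L, t) = -12 - 12*L + 12*t (o(L, t) = -3*((4*L - 4*t) + 4) = -3*((-4*t + 4*L) + 4) = -3*(4 - 4*t + 4*L) = -12 - 12*L + 12*t)
H(-14, 34) - o(25, 4) = (6 + 6*(-14)) - (-12 - 12*25 + 12*4) = (6 - 84) - (-12 - 300 + 48) = -78 - 1*(-264) = -78 + 264 = 186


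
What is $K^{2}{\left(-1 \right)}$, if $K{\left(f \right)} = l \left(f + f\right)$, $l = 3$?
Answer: $36$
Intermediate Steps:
$K{\left(f \right)} = 6 f$ ($K{\left(f \right)} = 3 \left(f + f\right) = 3 \cdot 2 f = 6 f$)
$K^{2}{\left(-1 \right)} = \left(6 \left(-1\right)\right)^{2} = \left(-6\right)^{2} = 36$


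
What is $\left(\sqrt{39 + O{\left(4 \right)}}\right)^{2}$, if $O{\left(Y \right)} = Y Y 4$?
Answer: $103$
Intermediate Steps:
$O{\left(Y \right)} = 4 Y^{2}$ ($O{\left(Y \right)} = Y^{2} \cdot 4 = 4 Y^{2}$)
$\left(\sqrt{39 + O{\left(4 \right)}}\right)^{2} = \left(\sqrt{39 + 4 \cdot 4^{2}}\right)^{2} = \left(\sqrt{39 + 4 \cdot 16}\right)^{2} = \left(\sqrt{39 + 64}\right)^{2} = \left(\sqrt{103}\right)^{2} = 103$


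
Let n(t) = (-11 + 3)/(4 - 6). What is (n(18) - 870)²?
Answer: 749956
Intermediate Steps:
n(t) = 4 (n(t) = -8/(-2) = -8*(-½) = 4)
(n(18) - 870)² = (4 - 870)² = (-866)² = 749956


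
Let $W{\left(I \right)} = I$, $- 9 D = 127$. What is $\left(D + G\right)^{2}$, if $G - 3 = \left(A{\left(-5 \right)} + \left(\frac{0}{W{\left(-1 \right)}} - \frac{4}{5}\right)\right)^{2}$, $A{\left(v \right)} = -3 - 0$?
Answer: $\frac{561001}{50625} \approx 11.081$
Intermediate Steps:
$D = - \frac{127}{9}$ ($D = \left(- \frac{1}{9}\right) 127 = - \frac{127}{9} \approx -14.111$)
$A{\left(v \right)} = -3$ ($A{\left(v \right)} = -3 + 0 = -3$)
$G = \frac{436}{25}$ ($G = 3 + \left(-3 + \left(\frac{0}{-1} - \frac{4}{5}\right)\right)^{2} = 3 + \left(-3 + \left(0 \left(-1\right) - \frac{4}{5}\right)\right)^{2} = 3 + \left(-3 + \left(0 - \frac{4}{5}\right)\right)^{2} = 3 + \left(-3 - \frac{4}{5}\right)^{2} = 3 + \left(- \frac{19}{5}\right)^{2} = 3 + \frac{361}{25} = \frac{436}{25} \approx 17.44$)
$\left(D + G\right)^{2} = \left(- \frac{127}{9} + \frac{436}{25}\right)^{2} = \left(\frac{749}{225}\right)^{2} = \frac{561001}{50625}$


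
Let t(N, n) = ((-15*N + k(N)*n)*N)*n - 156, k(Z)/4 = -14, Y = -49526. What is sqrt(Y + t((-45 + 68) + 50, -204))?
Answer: 5*I*sqrt(6154766) ≈ 12404.0*I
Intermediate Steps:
k(Z) = -56 (k(Z) = 4*(-14) = -56)
t(N, n) = -156 + N*n*(-56*n - 15*N) (t(N, n) = ((-15*N - 56*n)*N)*n - 156 = ((-56*n - 15*N)*N)*n - 156 = (N*(-56*n - 15*N))*n - 156 = N*n*(-56*n - 15*N) - 156 = -156 + N*n*(-56*n - 15*N))
sqrt(Y + t((-45 + 68) + 50, -204)) = sqrt(-49526 + (-156 - 56*((-45 + 68) + 50)*(-204)**2 - 15*(-204)*((-45 + 68) + 50)**2)) = sqrt(-49526 + (-156 - 56*(23 + 50)*41616 - 15*(-204)*(23 + 50)**2)) = sqrt(-49526 + (-156 - 56*73*41616 - 15*(-204)*73**2)) = sqrt(-49526 + (-156 - 170126208 - 15*(-204)*5329)) = sqrt(-49526 + (-156 - 170126208 + 16306740)) = sqrt(-49526 - 153819624) = sqrt(-153869150) = 5*I*sqrt(6154766)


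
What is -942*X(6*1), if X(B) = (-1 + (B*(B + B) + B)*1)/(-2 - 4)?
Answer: 12089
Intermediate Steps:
X(B) = ⅙ - B²/3 - B/6 (X(B) = (-1 + (B*(2*B) + B)*1)/(-6) = (-1 + (2*B² + B)*1)*(-⅙) = (-1 + (B + 2*B²)*1)*(-⅙) = (-1 + (B + 2*B²))*(-⅙) = (-1 + B + 2*B²)*(-⅙) = ⅙ - B²/3 - B/6)
-942*X(6*1) = -942*(⅙ - (6*1)²/3 - 1) = -942*(⅙ - ⅓*6² - ⅙*6) = -942*(⅙ - ⅓*36 - 1) = -942*(⅙ - 12 - 1) = -942*(-77/6) = 12089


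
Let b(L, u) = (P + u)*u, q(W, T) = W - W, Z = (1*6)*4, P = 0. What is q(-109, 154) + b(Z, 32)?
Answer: 1024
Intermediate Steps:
Z = 24 (Z = 6*4 = 24)
q(W, T) = 0
b(L, u) = u² (b(L, u) = (0 + u)*u = u*u = u²)
q(-109, 154) + b(Z, 32) = 0 + 32² = 0 + 1024 = 1024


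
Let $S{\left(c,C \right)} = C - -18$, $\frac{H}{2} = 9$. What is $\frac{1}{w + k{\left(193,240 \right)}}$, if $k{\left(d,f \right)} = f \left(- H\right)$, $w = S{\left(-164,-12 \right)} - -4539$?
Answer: $\frac{1}{225} \approx 0.0044444$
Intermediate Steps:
$H = 18$ ($H = 2 \cdot 9 = 18$)
$S{\left(c,C \right)} = 18 + C$ ($S{\left(c,C \right)} = C + 18 = 18 + C$)
$w = 4545$ ($w = \left(18 - 12\right) - -4539 = 6 + 4539 = 4545$)
$k{\left(d,f \right)} = - 18 f$ ($k{\left(d,f \right)} = f \left(\left(-1\right) 18\right) = f \left(-18\right) = - 18 f$)
$\frac{1}{w + k{\left(193,240 \right)}} = \frac{1}{4545 - 4320} = \frac{1}{225}$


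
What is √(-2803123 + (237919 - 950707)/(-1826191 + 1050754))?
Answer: I*√187280492202939759/258479 ≈ 1674.3*I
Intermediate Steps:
√(-2803123 + (237919 - 950707)/(-1826191 + 1050754)) = √(-2803123 - 712788/(-775437)) = √(-2803123 - 712788*(-1/775437)) = √(-2803123 + 237596/258479) = √(-724548192321/258479) = I*√187280492202939759/258479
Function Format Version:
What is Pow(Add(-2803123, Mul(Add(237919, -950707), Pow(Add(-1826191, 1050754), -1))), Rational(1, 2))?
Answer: Mul(Rational(1, 258479), I, Pow(187280492202939759, Rational(1, 2))) ≈ Mul(1674.3, I)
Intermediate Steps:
Pow(Add(-2803123, Mul(Add(237919, -950707), Pow(Add(-1826191, 1050754), -1))), Rational(1, 2)) = Pow(Add(-2803123, Mul(-712788, Pow(-775437, -1))), Rational(1, 2)) = Pow(Add(-2803123, Mul(-712788, Rational(-1, 775437))), Rational(1, 2)) = Pow(Add(-2803123, Rational(237596, 258479)), Rational(1, 2)) = Pow(Rational(-724548192321, 258479), Rational(1, 2)) = Mul(Rational(1, 258479), I, Pow(187280492202939759, Rational(1, 2)))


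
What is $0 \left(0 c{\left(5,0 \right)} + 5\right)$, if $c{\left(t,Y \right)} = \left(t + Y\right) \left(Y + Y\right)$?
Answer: $0$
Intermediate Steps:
$c{\left(t,Y \right)} = 2 Y \left(Y + t\right)$ ($c{\left(t,Y \right)} = \left(Y + t\right) 2 Y = 2 Y \left(Y + t\right)$)
$0 \left(0 c{\left(5,0 \right)} + 5\right) = 0 \left(0 \cdot 2 \cdot 0 \left(0 + 5\right) + 5\right) = 0 \left(0 \cdot 2 \cdot 0 \cdot 5 + 5\right) = 0 \left(0 \cdot 0 + 5\right) = 0 \left(0 + 5\right) = 0 \cdot 5 = 0$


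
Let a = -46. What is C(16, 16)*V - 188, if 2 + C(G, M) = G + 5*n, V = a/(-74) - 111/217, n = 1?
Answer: -1492656/8029 ≈ -185.91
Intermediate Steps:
V = 884/8029 (V = -46/(-74) - 111/217 = -46*(-1/74) - 111*1/217 = 23/37 - 111/217 = 884/8029 ≈ 0.11010)
C(G, M) = 3 + G (C(G, M) = -2 + (G + 5*1) = -2 + (G + 5) = -2 + (5 + G) = 3 + G)
C(16, 16)*V - 188 = (3 + 16)*(884/8029) - 188 = 19*(884/8029) - 188 = 16796/8029 - 188 = -1492656/8029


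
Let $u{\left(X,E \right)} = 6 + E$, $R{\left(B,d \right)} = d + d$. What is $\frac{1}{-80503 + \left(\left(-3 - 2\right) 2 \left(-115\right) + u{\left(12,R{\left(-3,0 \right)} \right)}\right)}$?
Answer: $- \frac{1}{79347} \approx -1.2603 \cdot 10^{-5}$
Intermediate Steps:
$R{\left(B,d \right)} = 2 d$
$\frac{1}{-80503 + \left(\left(-3 - 2\right) 2 \left(-115\right) + u{\left(12,R{\left(-3,0 \right)} \right)}\right)} = \frac{1}{-80503 + \left(\left(-3 - 2\right) 2 \left(-115\right) + \left(6 + 2 \cdot 0\right)\right)} = \frac{1}{-80503 + \left(\left(-5\right) 2 \left(-115\right) + \left(6 + 0\right)\right)} = \frac{1}{-80503 + \left(\left(-10\right) \left(-115\right) + 6\right)} = \frac{1}{-80503 + \left(1150 + 6\right)} = \frac{1}{-80503 + 1156} = \frac{1}{-79347} = - \frac{1}{79347}$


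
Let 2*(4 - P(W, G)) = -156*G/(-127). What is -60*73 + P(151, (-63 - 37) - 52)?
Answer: -543896/127 ≈ -4282.6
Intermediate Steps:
P(W, G) = 4 - 78*G/127 (P(W, G) = 4 - (-156*G)/(2*(-127)) = 4 - (-156*G)*(-1)/(2*127) = 4 - 78*G/127)
-60*73 + P(151, (-63 - 37) - 52) = -60*73 + (4 - 78*((-63 - 37) - 52)/127) = -4380 + (4 - 78*(-100 - 52)/127) = -4380 + (4 - 78/127*(-152)) = -4380 + (4 + 11856/127) = -4380 + 12364/127 = -543896/127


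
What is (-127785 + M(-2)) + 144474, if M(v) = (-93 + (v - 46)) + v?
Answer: 16546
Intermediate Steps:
M(v) = -139 + 2*v (M(v) = (-93 + (-46 + v)) + v = (-139 + v) + v = -139 + 2*v)
(-127785 + M(-2)) + 144474 = (-127785 + (-139 + 2*(-2))) + 144474 = (-127785 + (-139 - 4)) + 144474 = (-127785 - 143) + 144474 = -127928 + 144474 = 16546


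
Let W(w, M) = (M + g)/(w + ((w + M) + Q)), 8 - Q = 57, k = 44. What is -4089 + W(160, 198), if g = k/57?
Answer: -109299907/26733 ≈ -4088.6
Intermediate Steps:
g = 44/57 ≈ 0.77193
Q = -49 (Q = 8 - 1*57 = 8 - 57 = -49)
W(w, M) = (44/57 + M)/(-49 + M + 2*w) (W(w, M) = (M + 44/57)/(w + ((w + M) - 49)) = (44/57 + M)/(w + ((M + w) - 49)) = (44/57 + M)/(w + (-49 + M + w)) = (44/57 + M)/(-49 + M + 2*w))
-4089 + W(160, 198) = -4089 + (44/57 + 198)/(-49 + 198 + 2*160) = -4089 + (11330/57)/(-49 + 198 + 320) = -4089 + (11330/57)/469 = -4089 + (1/469)*(11330/57) = -4089 + 11330/26733 = -109299907/26733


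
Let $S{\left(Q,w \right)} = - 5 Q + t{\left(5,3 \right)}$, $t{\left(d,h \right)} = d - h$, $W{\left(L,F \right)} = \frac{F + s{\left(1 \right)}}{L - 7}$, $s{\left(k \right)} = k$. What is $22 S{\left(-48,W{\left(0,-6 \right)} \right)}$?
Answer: $5324$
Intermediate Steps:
$W{\left(L,F \right)} = \frac{1 + F}{-7 + L}$ ($W{\left(L,F \right)} = \frac{F + 1}{L - 7} = \frac{1 + F}{-7 + L}$)
$S{\left(Q,w \right)} = 2 - 5 Q$ ($S{\left(Q,w \right)} = - 5 Q + \left(5 - 3\right) = - 5 Q + 2 = 2 - 5 Q$)
$22 S{\left(-48,W{\left(0,-6 \right)} \right)} = 22 \left(2 - -240\right) = 22 \left(2 + 240\right) = 22 \cdot 242 = 5324$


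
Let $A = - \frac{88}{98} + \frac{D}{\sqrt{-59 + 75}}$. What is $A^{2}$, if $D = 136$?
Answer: $\frac{2630884}{2401} \approx 1095.7$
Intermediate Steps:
$A = \frac{1622}{49}$ ($A = - \frac{88}{98} + \frac{136}{\sqrt{-59 + 75}} = \left(-88\right) \frac{1}{98} + \frac{136}{\sqrt{16}} = - \frac{44}{49} + \frac{136}{4} = - \frac{44}{49} + 136 \cdot \frac{1}{4} = - \frac{44}{49} + 34 = \frac{1622}{49} \approx 33.102$)
$A^{2} = \left(\frac{1622}{49}\right)^{2} = \frac{2630884}{2401}$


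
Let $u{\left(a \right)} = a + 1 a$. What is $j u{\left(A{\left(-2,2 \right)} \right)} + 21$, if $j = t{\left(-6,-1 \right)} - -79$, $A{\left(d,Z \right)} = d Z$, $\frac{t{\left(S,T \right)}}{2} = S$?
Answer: $-515$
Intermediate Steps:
$t{\left(S,T \right)} = 2 S$
$A{\left(d,Z \right)} = Z d$
$u{\left(a \right)} = 2 a$ ($u{\left(a \right)} = a + a = 2 a$)
$j = 67$ ($j = 2 \left(-6\right) - -79 = -12 + 79 = 67$)
$j u{\left(A{\left(-2,2 \right)} \right)} + 21 = 67 \cdot 2 \cdot 2 \left(-2\right) + 21 = 67 \cdot 2 \left(-4\right) + 21 = 67 \left(-8\right) + 21 = -536 + 21 = -515$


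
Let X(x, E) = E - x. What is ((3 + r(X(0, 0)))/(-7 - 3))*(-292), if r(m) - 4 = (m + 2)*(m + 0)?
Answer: 1022/5 ≈ 204.40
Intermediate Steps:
r(m) = 4 + m*(2 + m) (r(m) = 4 + (m + 2)*(m + 0) = 4 + (2 + m)*m = 4 + m*(2 + m))
((3 + r(X(0, 0)))/(-7 - 3))*(-292) = ((3 + (4 + (0 - 1*0)**2 + 2*(0 - 1*0)))/(-7 - 3))*(-292) = ((3 + (4 + (0 + 0)**2 + 2*(0 + 0)))/(-10))*(-292) = ((3 + (4 + 0**2 + 2*0))*(-1/10))*(-292) = ((3 + (4 + 0 + 0))*(-1/10))*(-292) = ((3 + 4)*(-1/10))*(-292) = (7*(-1/10))*(-292) = -7/10*(-292) = 1022/5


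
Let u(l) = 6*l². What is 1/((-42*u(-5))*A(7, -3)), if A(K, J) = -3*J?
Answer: -1/56700 ≈ -1.7637e-5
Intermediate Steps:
1/((-42*u(-5))*A(7, -3)) = 1/((-252*(-5)²)*(-3*(-3))) = 1/(-252*25*9) = 1/(-42*150*9) = 1/(-6300*9) = 1/(-56700) = -1/56700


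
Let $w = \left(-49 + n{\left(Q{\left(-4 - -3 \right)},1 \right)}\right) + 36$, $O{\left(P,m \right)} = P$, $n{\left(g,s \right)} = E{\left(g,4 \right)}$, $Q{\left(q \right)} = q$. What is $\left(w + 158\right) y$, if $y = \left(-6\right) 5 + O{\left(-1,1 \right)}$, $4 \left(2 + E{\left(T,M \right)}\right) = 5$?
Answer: $- \frac{17887}{4} \approx -4471.8$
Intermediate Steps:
$E{\left(T,M \right)} = - \frac{3}{4}$ ($E{\left(T,M \right)} = -2 + \frac{1}{4} \cdot 5 = -2 + \frac{5}{4} = - \frac{3}{4}$)
$n{\left(g,s \right)} = - \frac{3}{4}$
$y = -31$ ($y = \left(-6\right) 5 - 1 = -30 - 1 = -31$)
$w = - \frac{55}{4}$ ($w = \left(-49 - \frac{3}{4}\right) + 36 = - \frac{199}{4} + 36 = - \frac{55}{4} \approx -13.75$)
$\left(w + 158\right) y = \left(- \frac{55}{4} + 158\right) \left(-31\right) = \frac{577}{4} \left(-31\right) = - \frac{17887}{4}$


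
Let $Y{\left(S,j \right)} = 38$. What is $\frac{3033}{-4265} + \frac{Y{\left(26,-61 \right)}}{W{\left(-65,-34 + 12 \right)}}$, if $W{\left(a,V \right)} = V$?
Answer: $- \frac{114398}{46915} \approx -2.4384$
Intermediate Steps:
$\frac{3033}{-4265} + \frac{Y{\left(26,-61 \right)}}{W{\left(-65,-34 + 12 \right)}} = \frac{3033}{-4265} + \frac{38}{-34 + 12} = 3033 \left(- \frac{1}{4265}\right) + \frac{38}{-22} = - \frac{3033}{4265} + 38 \left(- \frac{1}{22}\right) = - \frac{3033}{4265} - \frac{19}{11} = - \frac{114398}{46915}$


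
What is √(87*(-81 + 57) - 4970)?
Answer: I*√7058 ≈ 84.012*I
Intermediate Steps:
√(87*(-81 + 57) - 4970) = √(87*(-24) - 4970) = √(-2088 - 4970) = √(-7058) = I*√7058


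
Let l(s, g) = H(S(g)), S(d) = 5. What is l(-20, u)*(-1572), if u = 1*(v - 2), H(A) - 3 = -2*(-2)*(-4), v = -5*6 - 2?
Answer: 20436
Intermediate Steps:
v = -32 (v = -30 - 2 = -32)
H(A) = -13 (H(A) = 3 - 2*(-2)*(-4) = 3 + 4*(-4) = 3 - 16 = -13)
u = -34 (u = 1*(-32 - 2) = 1*(-34) = -34)
l(s, g) = -13
l(-20, u)*(-1572) = -13*(-1572) = 20436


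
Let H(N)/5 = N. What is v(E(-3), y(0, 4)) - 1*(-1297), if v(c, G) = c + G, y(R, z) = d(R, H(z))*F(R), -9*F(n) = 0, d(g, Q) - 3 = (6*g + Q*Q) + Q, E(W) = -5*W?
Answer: 1312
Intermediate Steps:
H(N) = 5*N
d(g, Q) = 3 + Q + Q² + 6*g (d(g, Q) = 3 + ((6*g + Q*Q) + Q) = 3 + ((6*g + Q²) + Q) = 3 + ((Q² + 6*g) + Q) = 3 + (Q + Q² + 6*g) = 3 + Q + Q² + 6*g)
F(n) = 0 (F(n) = -⅑*0 = 0)
y(R, z) = 0 (y(R, z) = (3 + 5*z + (5*z)² + 6*R)*0 = (3 + 5*z + 25*z² + 6*R)*0 = (3 + 5*z + 6*R + 25*z²)*0 = 0)
v(c, G) = G + c
v(E(-3), y(0, 4)) - 1*(-1297) = (0 - 5*(-3)) - 1*(-1297) = (0 + 15) + 1297 = 15 + 1297 = 1312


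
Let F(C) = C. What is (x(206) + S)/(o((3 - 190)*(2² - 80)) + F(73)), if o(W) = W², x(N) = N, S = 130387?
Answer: 130593/201981017 ≈ 0.00064656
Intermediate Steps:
(x(206) + S)/(o((3 - 190)*(2² - 80)) + F(73)) = (206 + 130387)/(((3 - 190)*(2² - 80))² + 73) = 130593/((-187*(4 - 80))² + 73) = 130593/((-187*(-76))² + 73) = 130593/(14212² + 73) = 130593/(201980944 + 73) = 130593/201981017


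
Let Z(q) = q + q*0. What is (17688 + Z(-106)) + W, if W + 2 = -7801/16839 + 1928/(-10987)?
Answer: 3252359259761/185010093 ≈ 17579.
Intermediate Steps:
Z(q) = q (Z(q) = q + 0 = q)
W = -488195365/185010093 (W = -2 + (-7801/16839 + 1928/(-10987)) = -2 + (-7801*1/16839 + 1928*(-1/10987)) = -2 + (-7801/16839 - 1928/10987) = -2 - 118175179/185010093 = -488195365/185010093 ≈ -2.6387)
(17688 + Z(-106)) + W = (17688 - 106) - 488195365/185010093 = 17582 - 488195365/185010093 = 3252359259761/185010093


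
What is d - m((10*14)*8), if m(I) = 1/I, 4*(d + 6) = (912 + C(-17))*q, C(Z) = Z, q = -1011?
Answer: -253363321/1120 ≈ -2.2622e+5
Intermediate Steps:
d = -904869/4 (d = -6 + ((912 - 17)*(-1011))/4 = -6 + (895*(-1011))/4 = -6 + (¼)*(-904845) = -6 - 904845/4 = -904869/4 ≈ -2.2622e+5)
d - m((10*14)*8) = -904869/4 - 1/((10*14)*8) = -904869/4 - 1/(140*8) = -904869/4 - 1/1120 = -253363321/1120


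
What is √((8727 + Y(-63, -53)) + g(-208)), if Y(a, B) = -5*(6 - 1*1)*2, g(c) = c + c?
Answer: √8261 ≈ 90.890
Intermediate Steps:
g(c) = 2*c
Y(a, B) = -50 (Y(a, B) = -5*(6 - 1)*2 = -5*5*2 = -25*2 = -50)
√((8727 + Y(-63, -53)) + g(-208)) = √((8727 - 50) + 2*(-208)) = √(8677 - 416) = √8261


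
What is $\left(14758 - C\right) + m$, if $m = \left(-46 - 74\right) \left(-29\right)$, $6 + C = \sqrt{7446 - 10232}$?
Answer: $18244 - i \sqrt{2786} \approx 18244.0 - 52.783 i$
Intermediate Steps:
$C = -6 + i \sqrt{2786}$ ($C = -6 + \sqrt{7446 - 10232} = -6 + \sqrt{-2786} = -6 + i \sqrt{2786} \approx -6.0 + 52.783 i$)
$m = 3480$ ($m = \left(-120\right) \left(-29\right) = 3480$)
$\left(14758 - C\right) + m = \left(14758 - \left(-6 + i \sqrt{2786}\right)\right) + 3480 = \left(14758 + \left(6 - i \sqrt{2786}\right)\right) + 3480 = \left(14764 - i \sqrt{2786}\right) + 3480 = 18244 - i \sqrt{2786}$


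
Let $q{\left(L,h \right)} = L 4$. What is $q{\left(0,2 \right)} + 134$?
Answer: $134$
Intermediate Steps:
$q{\left(L,h \right)} = 4 L$
$q{\left(0,2 \right)} + 134 = 4 \cdot 0 + 134 = 0 + 134 = 134$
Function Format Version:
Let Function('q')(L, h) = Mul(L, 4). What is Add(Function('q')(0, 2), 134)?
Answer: 134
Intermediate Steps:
Function('q')(L, h) = Mul(4, L)
Add(Function('q')(0, 2), 134) = Add(Mul(4, 0), 134) = Add(0, 134) = 134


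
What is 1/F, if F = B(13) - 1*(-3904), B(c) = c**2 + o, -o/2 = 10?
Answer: 1/4053 ≈ 0.00024673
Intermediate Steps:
o = -20 (o = -2*10 = -20)
B(c) = -20 + c**2 (B(c) = c**2 - 20 = -20 + c**2)
F = 4053 (F = (-20 + 13**2) - 1*(-3904) = (-20 + 169) + 3904 = 149 + 3904 = 4053)
1/F = 1/4053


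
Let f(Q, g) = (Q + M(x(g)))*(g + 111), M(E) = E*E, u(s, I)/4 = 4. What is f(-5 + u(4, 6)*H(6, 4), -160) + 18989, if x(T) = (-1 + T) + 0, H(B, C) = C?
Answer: -1254031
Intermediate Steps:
x(T) = -1 + T
u(s, I) = 16 (u(s, I) = 4*4 = 16)
M(E) = E²
f(Q, g) = (111 + g)*(Q + (-1 + g)²) (f(Q, g) = (Q + (-1 + g)²)*(g + 111) = (Q + (-1 + g)²)*(111 + g) = (111 + g)*(Q + (-1 + g)²))
f(-5 + u(4, 6)*H(6, 4), -160) + 18989 = (111*(-5 + 16*4) + 111*(-1 - 160)² + (-5 + 16*4)*(-160) - 160*(-1 - 160)²) + 18989 = (111*(-5 + 64) + 111*(-161)² + (-5 + 64)*(-160) - 160*(-161)²) + 18989 = (111*59 + 111*25921 + 59*(-160) - 160*25921) + 18989 = (6549 + 2877231 - 9440 - 4147360) + 18989 = -1273020 + 18989 = -1254031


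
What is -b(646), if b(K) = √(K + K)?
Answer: -2*√323 ≈ -35.944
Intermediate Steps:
b(K) = √2*√K (b(K) = √(2*K) = √2*√K)
-b(646) = -√2*√646 = -2*√323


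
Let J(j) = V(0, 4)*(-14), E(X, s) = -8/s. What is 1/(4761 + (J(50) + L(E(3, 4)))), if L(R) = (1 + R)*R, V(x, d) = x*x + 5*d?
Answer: 1/4483 ≈ 0.00022306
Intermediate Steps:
V(x, d) = x² + 5*d
L(R) = R*(1 + R)
J(j) = -280 (J(j) = (0² + 5*4)*(-14) = (0 + 20)*(-14) = 20*(-14) = -280)
1/(4761 + (J(50) + L(E(3, 4)))) = 1/(4761 + (-280 + (-8/4)*(1 - 8/4))) = 1/(4761 + (-280 + (-8*¼)*(1 - 8*¼))) = 1/(4761 + (-280 - 2*(1 - 2))) = 1/(4761 + (-280 - 2*(-1))) = 1/(4761 + (-280 + 2)) = 1/(4761 - 278) = 1/4483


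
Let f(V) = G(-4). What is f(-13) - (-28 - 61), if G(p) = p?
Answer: 85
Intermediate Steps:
f(V) = -4
f(-13) - (-28 - 61) = -4 - (-28 - 61) = -4 - 1*(-89) = -4 + 89 = 85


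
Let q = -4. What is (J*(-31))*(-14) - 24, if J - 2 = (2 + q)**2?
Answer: 2580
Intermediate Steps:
J = 6 (J = 2 + (2 - 4)**2 = 2 + (-2)**2 = 2 + 4 = 6)
(J*(-31))*(-14) - 24 = (6*(-31))*(-14) - 24 = -186*(-14) - 24 = 2604 - 24 = 2580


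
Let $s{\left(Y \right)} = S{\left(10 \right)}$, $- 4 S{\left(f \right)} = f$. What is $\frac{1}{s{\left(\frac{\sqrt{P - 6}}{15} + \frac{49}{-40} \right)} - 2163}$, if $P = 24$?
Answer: $- \frac{2}{4331} \approx -0.00046179$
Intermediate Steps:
$S{\left(f \right)} = - \frac{f}{4}$
$s{\left(Y \right)} = - \frac{5}{2}$ ($s{\left(Y \right)} = \left(- \frac{1}{4}\right) 10 = - \frac{5}{2}$)
$\frac{1}{s{\left(\frac{\sqrt{P - 6}}{15} + \frac{49}{-40} \right)} - 2163} = \frac{1}{- \frac{5}{2} - 2163} = \frac{1}{- \frac{4331}{2}} = - \frac{2}{4331}$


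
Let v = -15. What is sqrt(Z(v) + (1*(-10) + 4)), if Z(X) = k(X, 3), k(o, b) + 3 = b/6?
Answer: I*sqrt(34)/2 ≈ 2.9155*I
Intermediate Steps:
k(o, b) = -3 + b/6
Z(X) = -5/2 (Z(X) = -3 + (1/6)*3 = -3 + 1/2 = -5/2)
sqrt(Z(v) + (1*(-10) + 4)) = sqrt(-5/2 + (1*(-10) + 4)) = sqrt(-5/2 + (-10 + 4)) = sqrt(-5/2 - 6) = sqrt(-17/2) = I*sqrt(34)/2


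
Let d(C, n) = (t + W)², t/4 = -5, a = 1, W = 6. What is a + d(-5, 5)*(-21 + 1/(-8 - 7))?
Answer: -61921/15 ≈ -4128.1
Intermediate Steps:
t = -20 (t = 4*(-5) = -20)
d(C, n) = 196 (d(C, n) = (-20 + 6)² = (-14)² = 196)
a + d(-5, 5)*(-21 + 1/(-8 - 7)) = 1 + 196*(-21 + 1/(-8 - 7)) = 1 + 196*(-21 + 1/(-15)) = 1 + 196*(-21 - 1/15) = 1 + 196*(-316/15) = 1 - 61936/15 = -61921/15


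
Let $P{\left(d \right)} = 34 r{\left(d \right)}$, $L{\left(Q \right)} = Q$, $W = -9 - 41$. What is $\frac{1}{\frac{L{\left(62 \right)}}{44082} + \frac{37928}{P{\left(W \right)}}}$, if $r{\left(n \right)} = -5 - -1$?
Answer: $- \frac{12087}{3370834} \approx -0.0035858$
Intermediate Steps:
$W = -50$ ($W = -9 - 41 = -50$)
$r{\left(n \right)} = -4$ ($r{\left(n \right)} = -5 + 1 = -4$)
$P{\left(d \right)} = -136$ ($P{\left(d \right)} = 34 \left(-4\right) = -136$)
$\frac{1}{\frac{L{\left(62 \right)}}{44082} + \frac{37928}{P{\left(W \right)}}} = \frac{1}{\frac{62}{44082} + \frac{37928}{-136}} = \frac{1}{62 \cdot \frac{1}{44082} + 37928 \left(- \frac{1}{136}\right)} = \frac{1}{\frac{1}{711} - \frac{4741}{17}} = \frac{1}{- \frac{3370834}{12087}} = - \frac{12087}{3370834}$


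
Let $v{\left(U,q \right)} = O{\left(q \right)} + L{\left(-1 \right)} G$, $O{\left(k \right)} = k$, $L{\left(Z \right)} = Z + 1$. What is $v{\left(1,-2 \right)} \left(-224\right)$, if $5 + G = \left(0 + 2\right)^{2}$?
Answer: $448$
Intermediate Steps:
$L{\left(Z \right)} = 1 + Z$
$G = -1$ ($G = -5 + \left(0 + 2\right)^{2} = -5 + 2^{2} = -5 + 4 = -1$)
$v{\left(U,q \right)} = q$ ($v{\left(U,q \right)} = q + \left(1 - 1\right) \left(-1\right) = q + 0 \left(-1\right) = q + 0 = q$)
$v{\left(1,-2 \right)} \left(-224\right) = \left(-2\right) \left(-224\right) = 448$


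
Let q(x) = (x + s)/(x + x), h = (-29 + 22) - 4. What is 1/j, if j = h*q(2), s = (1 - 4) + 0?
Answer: 4/11 ≈ 0.36364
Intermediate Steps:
s = -3 (s = -3 + 0 = -3)
h = -11 (h = -7 - 4 = -11)
q(x) = (-3 + x)/(2*x) (q(x) = (x - 3)/(x + x) = (-3 + x)/((2*x)) = (-3 + x)*(1/(2*x)) = (-3 + x)/(2*x))
j = 11/4 (j = -11*(-3 + 2)/(2*2) = -11*(-1)/(2*2) = -11*(-¼) = 11/4 ≈ 2.7500)
1/j = 1/(11/4) = 4/11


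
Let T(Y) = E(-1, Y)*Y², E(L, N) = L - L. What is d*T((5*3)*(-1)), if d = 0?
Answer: 0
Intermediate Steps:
E(L, N) = 0
T(Y) = 0 (T(Y) = 0*Y² = 0)
d*T((5*3)*(-1)) = 0*0 = 0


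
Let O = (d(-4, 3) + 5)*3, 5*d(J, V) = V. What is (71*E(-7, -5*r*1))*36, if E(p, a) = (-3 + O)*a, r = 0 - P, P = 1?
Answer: 176364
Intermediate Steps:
d(J, V) = V/5
O = 84/5 (O = ((1/5)*3 + 5)*3 = (3/5 + 5)*3 = (28/5)*3 = 84/5 ≈ 16.800)
r = -1 (r = 0 - 1*1 = 0 - 1 = -1)
E(p, a) = 69*a/5 (E(p, a) = (-3 + 84/5)*a = 69*a/5)
(71*E(-7, -5*r*1))*36 = (71*(69*(-5*(-1)*1)/5))*36 = (71*(69*(5*1)/5))*36 = (71*((69/5)*5))*36 = (71*69)*36 = 4899*36 = 176364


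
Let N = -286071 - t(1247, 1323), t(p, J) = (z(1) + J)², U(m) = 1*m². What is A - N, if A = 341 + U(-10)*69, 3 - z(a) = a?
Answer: 2048937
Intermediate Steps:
U(m) = m²
z(a) = 3 - a
t(p, J) = (2 + J)² (t(p, J) = ((3 - 1*1) + J)² = ((3 - 1) + J)² = (2 + J)²)
A = 7241 (A = 341 + (-10)²*69 = 341 + 100*69 = 341 + 6900 = 7241)
N = -2041696 (N = -286071 - (2 + 1323)² = -286071 - 1*1325² = -286071 - 1*1755625 = -286071 - 1755625 = -2041696)
A - N = 7241 - 1*(-2041696) = 7241 + 2041696 = 2048937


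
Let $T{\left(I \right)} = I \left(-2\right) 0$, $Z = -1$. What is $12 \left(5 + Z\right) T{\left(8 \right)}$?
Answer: $0$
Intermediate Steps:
$T{\left(I \right)} = 0$ ($T{\left(I \right)} = - 2 I 0 = 0$)
$12 \left(5 + Z\right) T{\left(8 \right)} = 12 \left(5 - 1\right) 0 = 12 \cdot 4 \cdot 0 = 48 \cdot 0 = 0$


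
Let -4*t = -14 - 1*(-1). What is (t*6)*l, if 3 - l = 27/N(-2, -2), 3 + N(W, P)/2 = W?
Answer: 2223/20 ≈ 111.15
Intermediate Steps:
t = 13/4 (t = -(-14 - 1*(-1))/4 = -(-14 + 1)/4 = -¼*(-13) = 13/4 ≈ 3.2500)
N(W, P) = -6 + 2*W
l = 57/10 (l = 3 - 27/(-6 + 2*(-2)) = 3 - 27/(-6 - 4) = 3 - 27/(-10) = 3 - 27*(-1)/10 = 3 - 1*(-27/10) = 3 + 27/10 = 57/10 ≈ 5.7000)
(t*6)*l = ((13/4)*6)*(57/10) = (39/2)*(57/10) = 2223/20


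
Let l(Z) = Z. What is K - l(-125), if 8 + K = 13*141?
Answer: 1950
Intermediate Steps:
K = 1825 (K = -8 + 13*141 = -8 + 1833 = 1825)
K - l(-125) = 1825 - 1*(-125) = 1825 + 125 = 1950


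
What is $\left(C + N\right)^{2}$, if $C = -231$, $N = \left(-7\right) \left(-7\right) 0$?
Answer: $53361$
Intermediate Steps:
$N = 0$ ($N = 49 \cdot 0 = 0$)
$\left(C + N\right)^{2} = \left(-231 + 0\right)^{2} = \left(-231\right)^{2} = 53361$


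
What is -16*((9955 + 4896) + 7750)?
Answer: -361616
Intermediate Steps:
-16*((9955 + 4896) + 7750) = -16*(14851 + 7750) = -16*22601 = -361616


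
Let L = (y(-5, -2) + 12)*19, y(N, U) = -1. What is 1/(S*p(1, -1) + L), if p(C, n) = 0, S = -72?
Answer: 1/209 ≈ 0.0047847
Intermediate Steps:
L = 209 (L = (-1 + 12)*19 = 11*19 = 209)
1/(S*p(1, -1) + L) = 1/(-72*0 + 209) = 1/(0 + 209) = 1/209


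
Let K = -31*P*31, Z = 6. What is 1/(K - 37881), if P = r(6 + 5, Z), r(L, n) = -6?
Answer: -1/32115 ≈ -3.1138e-5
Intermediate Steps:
P = -6
K = 5766 (K = -31*(-6)*31 = 186*31 = 5766)
1/(K - 37881) = 1/(5766 - 37881) = 1/(-32115) = -1/32115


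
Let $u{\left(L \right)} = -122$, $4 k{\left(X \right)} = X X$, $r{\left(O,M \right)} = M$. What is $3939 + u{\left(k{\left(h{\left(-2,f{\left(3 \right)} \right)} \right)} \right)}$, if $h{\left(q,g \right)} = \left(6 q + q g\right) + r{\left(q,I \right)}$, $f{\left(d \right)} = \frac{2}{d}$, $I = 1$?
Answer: $3817$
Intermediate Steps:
$h{\left(q,g \right)} = 1 + 6 q + g q$ ($h{\left(q,g \right)} = \left(6 q + q g\right) + 1 = \left(6 q + g q\right) + 1 = 1 + 6 q + g q$)
$k{\left(X \right)} = \frac{X^{2}}{4}$ ($k{\left(X \right)} = \frac{X X}{4} = \frac{X^{2}}{4}$)
$3939 + u{\left(k{\left(h{\left(-2,f{\left(3 \right)} \right)} \right)} \right)} = 3939 - 122 = 3817$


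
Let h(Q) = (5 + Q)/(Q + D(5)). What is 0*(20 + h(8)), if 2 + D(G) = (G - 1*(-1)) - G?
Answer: 0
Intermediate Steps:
D(G) = -1 (D(G) = -2 + ((G - 1*(-1)) - G) = -2 + ((G + 1) - G) = -2 + ((1 + G) - G) = -2 + 1 = -1)
h(Q) = (5 + Q)/(-1 + Q) (h(Q) = (5 + Q)/(Q - 1) = (5 + Q)/(-1 + Q))
0*(20 + h(8)) = 0*(20 + (5 + 8)/(-1 + 8)) = 0*(20 + 13/7) = 0*(153/7) = 0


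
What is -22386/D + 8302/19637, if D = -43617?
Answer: 38176296/40786049 ≈ 0.93601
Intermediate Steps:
-22386/D + 8302/19637 = -22386/(-43617) + 8302/19637 = -22386*(-1/43617) + 8302*(1/19637) = 1066/2077 + 8302/19637 = 38176296/40786049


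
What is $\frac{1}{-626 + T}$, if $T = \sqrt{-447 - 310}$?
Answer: $- \frac{626}{392633} - \frac{i \sqrt{757}}{392633} \approx -0.0015944 - 7.0075 \cdot 10^{-5} i$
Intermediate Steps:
$T = i \sqrt{757}$ ($T = \sqrt{-757} = i \sqrt{757} \approx 27.514 i$)
$\frac{1}{-626 + T} = \frac{1}{-626 + i \sqrt{757}}$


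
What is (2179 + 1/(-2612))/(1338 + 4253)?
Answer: 5691547/14603692 ≈ 0.38973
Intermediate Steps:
(2179 + 1/(-2612))/(1338 + 4253) = (2179 - 1/2612)/5591 = (5691547/2612)*(1/5591) = 5691547/14603692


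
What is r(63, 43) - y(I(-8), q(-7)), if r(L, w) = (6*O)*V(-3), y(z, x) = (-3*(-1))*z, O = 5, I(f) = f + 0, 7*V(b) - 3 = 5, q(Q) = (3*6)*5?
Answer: 408/7 ≈ 58.286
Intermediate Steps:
q(Q) = 90 (q(Q) = 18*5 = 90)
V(b) = 8/7 (V(b) = 3/7 + (⅐)*5 = 3/7 + 5/7 = 8/7)
I(f) = f
y(z, x) = 3*z
r(L, w) = 240/7 (r(L, w) = (6*5)*(8/7) = 30*(8/7) = 240/7)
r(63, 43) - y(I(-8), q(-7)) = 240/7 - 3*(-8) = 240/7 - 1*(-24) = 240/7 + 24 = 408/7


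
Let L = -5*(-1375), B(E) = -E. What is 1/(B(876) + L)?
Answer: 1/5999 ≈ 0.00016669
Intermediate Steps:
L = 6875
1/(B(876) + L) = 1/(-1*876 + 6875) = 1/(-876 + 6875) = 1/5999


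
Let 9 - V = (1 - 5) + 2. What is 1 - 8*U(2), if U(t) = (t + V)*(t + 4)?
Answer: -623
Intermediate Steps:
V = 11 (V = 9 - ((1 - 5) + 2) = 9 - (-4 + 2) = 9 - 1*(-2) = 9 + 2 = 11)
U(t) = (4 + t)*(11 + t) (U(t) = (t + 11)*(t + 4) = (11 + t)*(4 + t) = (4 + t)*(11 + t))
1 - 8*U(2) = 1 - 8*(44 + 2² + 15*2) = 1 - 8*(44 + 4 + 30) = 1 - 8*78 = 1 - 624 = -623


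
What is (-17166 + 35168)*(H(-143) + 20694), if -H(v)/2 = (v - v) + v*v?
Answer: -363712408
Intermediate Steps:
H(v) = -2*v² (H(v) = -2*((v - v) + v*v) = -2*(0 + v²) = -2*v²)
(-17166 + 35168)*(H(-143) + 20694) = (-17166 + 35168)*(-2*(-143)² + 20694) = 18002*(-2*20449 + 20694) = 18002*(-40898 + 20694) = 18002*(-20204) = -363712408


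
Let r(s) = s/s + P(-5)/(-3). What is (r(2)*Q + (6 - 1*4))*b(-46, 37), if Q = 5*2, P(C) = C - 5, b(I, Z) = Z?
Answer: 5032/3 ≈ 1677.3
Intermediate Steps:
P(C) = -5 + C
Q = 10
r(s) = 13/3 (r(s) = s/s + (-5 - 5)/(-3) = 1 - 10*(-1/3) = 1 + 10/3 = 13/3)
(r(2)*Q + (6 - 1*4))*b(-46, 37) = ((13/3)*10 + (6 - 1*4))*37 = (130/3 + (6 - 4))*37 = (130/3 + 2)*37 = (136/3)*37 = 5032/3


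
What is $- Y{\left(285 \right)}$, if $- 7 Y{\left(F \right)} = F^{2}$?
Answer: $\frac{81225}{7} \approx 11604.0$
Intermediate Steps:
$Y{\left(F \right)} = - \frac{F^{2}}{7}$
$- Y{\left(285 \right)} = - \frac{\left(-1\right) 285^{2}}{7} = - \frac{\left(-1\right) 81225}{7} = \left(-1\right) \left(- \frac{81225}{7}\right) = \frac{81225}{7}$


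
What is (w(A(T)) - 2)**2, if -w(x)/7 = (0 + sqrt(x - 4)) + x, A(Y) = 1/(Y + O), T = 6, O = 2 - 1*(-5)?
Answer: -31398/169 + 462*I*sqrt(663)/169 ≈ -185.79 + 70.39*I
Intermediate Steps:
O = 7 (O = 2 + 5 = 7)
A(Y) = 1/(7 + Y) (A(Y) = 1/(Y + 7) = 1/(7 + Y))
w(x) = -7*x - 7*sqrt(-4 + x) (w(x) = -7*((0 + sqrt(x - 4)) + x) = -7*((0 + sqrt(-4 + x)) + x) = -7*(sqrt(-4 + x) + x) = -7*(x + sqrt(-4 + x)) = -7*x - 7*sqrt(-4 + x))
(w(A(T)) - 2)**2 = ((-7/(7 + 6) - 7*sqrt(-4 + 1/(7 + 6))) - 2)**2 = ((-7/13 - 7*sqrt(-4 + 1/13)) - 2)**2 = ((-7*1/13 - 7*sqrt(-4 + 1/13)) - 2)**2 = ((-7/13 - 7*I*sqrt(663)/13) - 2)**2 = (-33/13 - 7*I*sqrt(663)/13)**2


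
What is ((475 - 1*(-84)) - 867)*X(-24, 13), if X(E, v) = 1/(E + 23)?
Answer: 308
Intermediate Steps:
X(E, v) = 1/(23 + E)
((475 - 1*(-84)) - 867)*X(-24, 13) = ((475 - 1*(-84)) - 867)/(23 - 24) = ((475 + 84) - 867)/(-1) = (559 - 867)*(-1) = -308*(-1) = 308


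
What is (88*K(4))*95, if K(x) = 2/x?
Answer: 4180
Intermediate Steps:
(88*K(4))*95 = (88*(2/4))*95 = (88*(2*(¼)))*95 = (88*(½))*95 = 44*95 = 4180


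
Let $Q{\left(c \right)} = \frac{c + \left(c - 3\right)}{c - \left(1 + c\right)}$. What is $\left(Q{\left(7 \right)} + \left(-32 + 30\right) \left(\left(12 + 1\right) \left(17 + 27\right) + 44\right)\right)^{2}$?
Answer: $1545049$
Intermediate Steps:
$Q{\left(c \right)} = 3 - 2 c$ ($Q{\left(c \right)} = \frac{c + \left(-3 + c\right)}{-1} = \left(-3 + 2 c\right) \left(-1\right) = 3 - 2 c$)
$\left(Q{\left(7 \right)} + \left(-32 + 30\right) \left(\left(12 + 1\right) \left(17 + 27\right) + 44\right)\right)^{2} = \left(\left(3 - 14\right) + \left(-32 + 30\right) \left(\left(12 + 1\right) \left(17 + 27\right) + 44\right)\right)^{2} = \left(\left(3 - 14\right) - 2 \left(13 \cdot 44 + 44\right)\right)^{2} = \left(-11 - 2 \left(572 + 44\right)\right)^{2} = \left(-11 - 1232\right)^{2} = \left(-1243\right)^{2} = 1545049$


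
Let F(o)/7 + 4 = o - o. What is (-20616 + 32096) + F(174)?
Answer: 11452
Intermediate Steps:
F(o) = -28 (F(o) = -28 + 7*(o - o) = -28 + 7*0 = -28 + 0 = -28)
(-20616 + 32096) + F(174) = (-20616 + 32096) - 28 = 11480 - 28 = 11452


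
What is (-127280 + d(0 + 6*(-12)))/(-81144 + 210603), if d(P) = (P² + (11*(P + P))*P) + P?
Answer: -8120/129459 ≈ -0.062723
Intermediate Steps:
d(P) = P + 23*P² (d(P) = (P² + (11*(2*P))*P) + P = (P² + (22*P)*P) + P = (P² + 22*P²) + P = 23*P² + P = P + 23*P²)
(-127280 + d(0 + 6*(-12)))/(-81144 + 210603) = (-127280 + (0 + 6*(-12))*(1 + 23*(0 + 6*(-12))))/(-81144 + 210603) = (-127280 + (0 - 72)*(1 + 23*(0 - 72)))/129459 = (-127280 - 72*(1 + 23*(-72)))*(1/129459) = (-127280 - 72*(1 - 1656))*(1/129459) = (-127280 - 72*(-1655))*(1/129459) = (-127280 + 119160)*(1/129459) = -8120*1/129459 = -8120/129459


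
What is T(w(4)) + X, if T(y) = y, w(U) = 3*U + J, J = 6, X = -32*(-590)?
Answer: 18898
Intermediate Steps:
X = 18880
w(U) = 6 + 3*U (w(U) = 3*U + 6 = 6 + 3*U)
T(w(4)) + X = (6 + 3*4) + 18880 = (6 + 12) + 18880 = 18 + 18880 = 18898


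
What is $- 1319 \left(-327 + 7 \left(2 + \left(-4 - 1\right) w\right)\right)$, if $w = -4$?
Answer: $228187$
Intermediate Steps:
$- 1319 \left(-327 + 7 \left(2 + \left(-4 - 1\right) w\right)\right) = - 1319 \left(-327 + 7 \left(2 + \left(-4 - 1\right) \left(-4\right)\right)\right) = - 1319 \left(-327 + 7 \left(2 - -20\right)\right) = - 1319 \left(-327 + 7 \left(2 + 20\right)\right) = - 1319 \left(-327 + 7 \cdot 22\right) = - 1319 \left(-327 + 154\right) = \left(-1319\right) \left(-173\right) = 228187$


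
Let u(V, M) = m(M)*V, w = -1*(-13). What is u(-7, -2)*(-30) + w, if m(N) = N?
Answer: -407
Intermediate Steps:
w = 13
u(V, M) = M*V
u(-7, -2)*(-30) + w = -2*(-7)*(-30) + 13 = 14*(-30) + 13 = -420 + 13 = -407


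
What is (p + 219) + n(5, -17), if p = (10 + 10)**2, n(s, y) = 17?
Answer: 636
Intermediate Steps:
p = 400 (p = 20**2 = 400)
(p + 219) + n(5, -17) = (400 + 219) + 17 = 619 + 17 = 636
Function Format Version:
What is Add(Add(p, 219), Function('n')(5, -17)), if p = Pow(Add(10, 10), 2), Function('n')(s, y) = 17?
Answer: 636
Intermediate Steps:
p = 400 (p = Pow(20, 2) = 400)
Add(Add(p, 219), Function('n')(5, -17)) = Add(Add(400, 219), 17) = Add(619, 17) = 636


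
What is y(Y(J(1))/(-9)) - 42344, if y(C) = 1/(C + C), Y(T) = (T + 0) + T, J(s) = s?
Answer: -169385/4 ≈ -42346.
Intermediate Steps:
Y(T) = 2*T (Y(T) = T + T = 2*T)
y(C) = 1/(2*C)
y(Y(J(1))/(-9)) - 42344 = 1/(2*(((2*1)/(-9)))) - 42344 = 1/(2*((2*(-⅑)))) - 42344 = 1/(2*(-2/9)) - 42344 = (½)*(-9/2) - 42344 = -9/4 - 42344 = -169385/4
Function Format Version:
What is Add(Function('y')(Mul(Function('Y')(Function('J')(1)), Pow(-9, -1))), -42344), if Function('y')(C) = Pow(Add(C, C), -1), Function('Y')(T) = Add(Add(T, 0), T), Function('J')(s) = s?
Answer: Rational(-169385, 4) ≈ -42346.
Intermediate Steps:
Function('Y')(T) = Mul(2, T) (Function('Y')(T) = Add(T, T) = Mul(2, T))
Function('y')(C) = Mul(Rational(1, 2), Pow(C, -1)) (Function('y')(C) = Pow(Mul(2, C), -1) = Mul(Rational(1, 2), Pow(C, -1)))
Add(Function('y')(Mul(Function('Y')(Function('J')(1)), Pow(-9, -1))), -42344) = Add(Mul(Rational(1, 2), Pow(Mul(Mul(2, 1), Pow(-9, -1)), -1)), -42344) = Add(Mul(Rational(1, 2), Pow(Mul(2, Rational(-1, 9)), -1)), -42344) = Add(Mul(Rational(1, 2), Pow(Rational(-2, 9), -1)), -42344) = Add(Mul(Rational(1, 2), Rational(-9, 2)), -42344) = Add(Rational(-9, 4), -42344) = Rational(-169385, 4)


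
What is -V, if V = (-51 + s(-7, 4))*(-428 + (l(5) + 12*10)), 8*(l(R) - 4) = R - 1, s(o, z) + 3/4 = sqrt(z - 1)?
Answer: -125649/8 + 607*sqrt(3)/2 ≈ -15180.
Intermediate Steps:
s(o, z) = -3/4 + sqrt(-1 + z) (s(o, z) = -3/4 + sqrt(z - 1) = -3/4 + sqrt(-1 + z))
l(R) = 31/8 + R/8 (l(R) = 4 + (R - 1)/8 = 4 + (-1 + R)/8 = 4 + (-1/8 + R/8) = 31/8 + R/8)
V = 125649/8 - 607*sqrt(3)/2 (V = (-51 + (-3/4 + sqrt(-1 + 4)))*(-428 + ((31/8 + (1/8)*5) + 12*10)) = (-51 + (-3/4 + sqrt(3)))*(-428 + ((31/8 + 5/8) + 120)) = (-207/4 + sqrt(3))*(-428 + (9/2 + 120)) = (-207/4 + sqrt(3))*(-428 + 249/2) = (-207/4 + sqrt(3))*(-607/2) = 125649/8 - 607*sqrt(3)/2 ≈ 15180.)
-V = -(125649/8 - 607*sqrt(3)/2) = -125649/8 + 607*sqrt(3)/2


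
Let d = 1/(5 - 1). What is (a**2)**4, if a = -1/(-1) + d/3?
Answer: 815730721/429981696 ≈ 1.8971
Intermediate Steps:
d = 1/4 ≈ 0.25000
a = 13/12 (a = -1/(-1) + (1/4)/3 = -1*(-1) + (1/4)*(1/3) = 1 + 1/12 = 13/12 ≈ 1.0833)
(a**2)**4 = ((13/12)**2)**4 = (169/144)**4 = 815730721/429981696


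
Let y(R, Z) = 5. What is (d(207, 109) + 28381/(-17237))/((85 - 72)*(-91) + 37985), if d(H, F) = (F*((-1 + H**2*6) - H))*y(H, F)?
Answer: 2413229441809/634356074 ≈ 3804.2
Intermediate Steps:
d(H, F) = 5*F*(-1 - H + 6*H**2) (d(H, F) = (F*((-1 + H**2*6) - H))*5 = (F*((-1 + 6*H**2) - H))*5 = (F*(-1 - H + 6*H**2))*5 = 5*F*(-1 - H + 6*H**2))
(d(207, 109) + 28381/(-17237))/((85 - 72)*(-91) + 37985) = (5*109*(-1 - 1*207 + 6*207**2) + 28381/(-17237))/((85 - 72)*(-91) + 37985) = (5*109*(-1 - 207 + 6*42849) + 28381*(-1/17237))/(13*(-91) + 37985) = (5*109*(-1 - 207 + 257094) - 28381/17237)/(-1183 + 37985) = (5*109*256886 - 28381/17237)/36802 = (140002870 - 28381/17237)*(1/36802) = (2413229441809/17237)*(1/36802) = 2413229441809/634356074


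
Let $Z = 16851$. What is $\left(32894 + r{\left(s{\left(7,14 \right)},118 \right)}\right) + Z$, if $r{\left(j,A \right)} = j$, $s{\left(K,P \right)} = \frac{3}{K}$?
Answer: $\frac{348218}{7} \approx 49745.0$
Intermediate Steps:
$\left(32894 + r{\left(s{\left(7,14 \right)},118 \right)}\right) + Z = \left(32894 + \frac{3}{7}\right) + 16851 = \frac{230261}{7} + 16851 = \frac{348218}{7}$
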